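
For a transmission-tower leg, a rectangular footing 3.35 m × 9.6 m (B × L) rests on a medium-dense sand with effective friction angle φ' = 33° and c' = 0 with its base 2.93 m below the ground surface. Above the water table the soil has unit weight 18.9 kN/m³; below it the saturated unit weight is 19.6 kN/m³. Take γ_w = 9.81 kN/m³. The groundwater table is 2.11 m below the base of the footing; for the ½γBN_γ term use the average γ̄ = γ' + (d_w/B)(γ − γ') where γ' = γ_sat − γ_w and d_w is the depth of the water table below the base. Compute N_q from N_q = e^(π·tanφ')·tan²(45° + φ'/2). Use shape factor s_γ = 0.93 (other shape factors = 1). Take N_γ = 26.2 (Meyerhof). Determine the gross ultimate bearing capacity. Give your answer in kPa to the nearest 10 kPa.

q_ult ≈ 2080 kPa

tan33° = 0.6494, so N_q = e^(π×0.6494)·tan²(61.5°) = 7.692 × 3.392 = 26.09.
Overburden at base level: q = 18.9 × 2.93 = 55.377 kPa.
The water table is 2.11 m below the base (< B = 3.35 m), so the ½γBN_γ term uses γ̄ = γ' + (d_w/B)(γ − γ') = 9.79 + (2.11/3.35)(18.9 − 9.79) = 15.528 kN/m³.
Surcharge term q·N_q = 55.377 × 26.092 = 1444.9 kPa; self-weight term 0.5·γ·B·N_γ·s_γ = 0.5 × 15.528 × 3.35 × 26.2 × 0.93 = 633.74 kPa.
q_ult = 1444.9 + 633.74 = 2078.6 kPa.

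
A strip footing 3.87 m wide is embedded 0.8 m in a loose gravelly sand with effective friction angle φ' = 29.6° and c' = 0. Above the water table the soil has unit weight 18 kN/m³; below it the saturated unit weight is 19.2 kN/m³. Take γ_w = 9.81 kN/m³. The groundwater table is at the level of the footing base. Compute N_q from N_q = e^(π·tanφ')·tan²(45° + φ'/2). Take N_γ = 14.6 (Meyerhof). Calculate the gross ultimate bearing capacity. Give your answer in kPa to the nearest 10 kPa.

q_ult ≈ 520 kPa

tan29.6° = 0.5681, so N_q = e^(π×0.5681)·tan²(59.8°) = 5.958 × 2.952 = 17.59.
q = γ·D_f = 18 × 0.8 = 14.4 kPa.
For the ½γBN_γ term take γ' = 19.2 − 9.81 = 9.39 kN/m³ (soil below base is submerged).
q·N_q = 14.4 × 17.588 = 253.26 kPa
0.5·γ·B·N_γ = 0.5 × 9.39 × 3.87 × 14.6 = 265.28 kPa
q_ult = 253.26 + 265.28 = 518.54 kPa.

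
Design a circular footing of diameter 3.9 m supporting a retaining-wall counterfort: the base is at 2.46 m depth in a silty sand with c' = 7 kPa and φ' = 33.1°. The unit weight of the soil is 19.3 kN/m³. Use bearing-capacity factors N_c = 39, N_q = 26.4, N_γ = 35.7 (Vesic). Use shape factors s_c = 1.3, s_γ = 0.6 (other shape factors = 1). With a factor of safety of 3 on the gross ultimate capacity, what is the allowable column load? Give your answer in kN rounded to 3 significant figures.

Overburden at base level: q = 19.3 × 2.46 = 47.478 kPa.
Cohesion term c·N_c·s_c = 7 × 39 × 1.3 = 354.9 kPa; surcharge term q·N_q = 47.478 × 26.4 = 1253.4 kPa; self-weight term 0.5·γ·B·N_γ·s_γ = 0.5 × 19.3 × 3.9 × 35.7 × 0.6 = 806.14 kPa.
q_ult = 354.9 + 1253.4 + 806.14 = 2414.5 kPa.
Gross allowable pressure q_all = 2414.5 / 3 = 804.82 kPa.
Footing area = 11.9459 m², so allowable column load = 804.82 × 11.9459 = 9614.3 kN.

P_all ≈ 9610 kN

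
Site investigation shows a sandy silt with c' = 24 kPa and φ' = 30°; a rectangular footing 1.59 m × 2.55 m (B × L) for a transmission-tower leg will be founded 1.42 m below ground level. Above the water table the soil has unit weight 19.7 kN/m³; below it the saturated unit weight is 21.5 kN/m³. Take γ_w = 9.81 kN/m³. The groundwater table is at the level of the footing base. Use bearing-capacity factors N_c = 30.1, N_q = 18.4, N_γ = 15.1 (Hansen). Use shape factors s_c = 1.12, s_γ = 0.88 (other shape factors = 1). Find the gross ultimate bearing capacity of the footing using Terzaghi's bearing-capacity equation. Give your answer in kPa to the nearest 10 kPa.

Effective surcharge at the founding depth q = γ·D_f = 19.7 × 1.42 = 27.974 kPa.
The water table coincides with the base, so in the self-weight term γ → γ' = 11.69 kN/m³.
q_ult = c·N_c·s_c + q·N_q + 0.5·γ·B·N_γ·s_γ
     = 24 × 30.1 × 1.12 + 27.974 × 18.4 + 0.5 × 11.69 × 1.59 × 15.1 × 0.88
     = 809.09 + 514.72 + 123.49 = 1447.3 kPa.

q_ult ≈ 1450 kPa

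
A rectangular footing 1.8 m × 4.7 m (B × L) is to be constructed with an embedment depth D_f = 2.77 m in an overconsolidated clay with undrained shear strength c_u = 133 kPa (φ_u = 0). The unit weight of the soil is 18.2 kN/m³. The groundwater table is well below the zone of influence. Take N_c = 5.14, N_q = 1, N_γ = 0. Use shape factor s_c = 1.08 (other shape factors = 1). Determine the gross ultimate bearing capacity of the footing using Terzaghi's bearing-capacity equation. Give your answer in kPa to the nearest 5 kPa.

q_ult ≈ 790 kPa

q = γ·D_f = 18.2 × 2.77 = 50.414 kPa.
c·N_c·s_c = 133 × 5.14 × 1.08 = 738.31 kPa
q·N_q = 50.414 × 1 = 50.414 kPa
q_ult = 738.31 + 50.414 = 788.72 kPa.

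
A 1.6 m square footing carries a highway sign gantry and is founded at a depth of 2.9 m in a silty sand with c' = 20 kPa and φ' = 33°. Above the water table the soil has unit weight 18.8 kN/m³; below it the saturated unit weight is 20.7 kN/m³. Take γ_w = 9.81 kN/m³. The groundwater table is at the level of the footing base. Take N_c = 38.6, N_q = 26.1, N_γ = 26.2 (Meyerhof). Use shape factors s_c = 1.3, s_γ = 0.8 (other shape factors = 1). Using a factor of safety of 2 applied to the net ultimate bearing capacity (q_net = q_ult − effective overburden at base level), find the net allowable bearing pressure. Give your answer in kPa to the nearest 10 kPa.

q_all(net) ≈ 1280 kPa

q = γ·D_f = 18.8 × 2.9 = 54.52 kPa.
For the ½γBN_γ term take γ' = 20.7 − 9.81 = 10.89 kN/m³ (soil below base is submerged).
c·N_c·s_c = 20 × 38.6 × 1.3 = 1003.6 kPa
q·N_q = 54.52 × 26.1 = 1423 kPa
0.5·γ·B·N_γ·s_γ = 0.5 × 10.89 × 1.6 × 26.2 × 0.8 = 182.6 kPa
q_ult = 1003.6 + 1423 + 182.6 = 2609.2 kPa.
Net ultimate: q_net = 2609.2 − 54.52 = 2554.7 kPa.
q_all(net) = 2554.7 / 2 = 1277.3 kPa.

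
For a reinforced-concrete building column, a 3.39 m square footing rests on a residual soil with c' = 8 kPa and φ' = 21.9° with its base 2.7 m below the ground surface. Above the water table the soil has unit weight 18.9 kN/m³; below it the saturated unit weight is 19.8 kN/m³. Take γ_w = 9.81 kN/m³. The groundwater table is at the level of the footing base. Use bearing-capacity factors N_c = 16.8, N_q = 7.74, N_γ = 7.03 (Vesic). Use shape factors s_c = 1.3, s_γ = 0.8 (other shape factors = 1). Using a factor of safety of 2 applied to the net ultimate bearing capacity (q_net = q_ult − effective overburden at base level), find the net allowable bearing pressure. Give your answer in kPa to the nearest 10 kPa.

Overburden at base level: q = 18.9 × 2.7 = 51.03 kPa.
Below the base the soil is submerged, so the ½γBN_γ term uses γ' = 19.8 − 9.81 = 9.99 kN/m³.
Cohesion term c·N_c·s_c = 8 × 16.8 × 1.3 = 174.72 kPa; surcharge term q·N_q = 51.03 × 7.74 = 394.97 kPa; self-weight term 0.5·γ·B·N_γ·s_γ = 0.5 × 9.99 × 3.39 × 7.03 × 0.8 = 95.231 kPa.
q_ult = 174.72 + 394.97 + 95.231 = 664.92 kPa.
Net ultimate: q_net = 664.92 − 51.03 = 613.89 kPa.
q_all(net) = 613.89 / 2 = 306.95 kPa.

q_all(net) ≈ 310 kPa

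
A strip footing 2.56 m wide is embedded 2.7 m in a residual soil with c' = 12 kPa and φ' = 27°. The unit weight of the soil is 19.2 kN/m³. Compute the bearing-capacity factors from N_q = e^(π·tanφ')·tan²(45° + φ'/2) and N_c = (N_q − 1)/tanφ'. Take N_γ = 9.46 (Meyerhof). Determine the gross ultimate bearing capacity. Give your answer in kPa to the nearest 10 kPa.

q_ult ≈ 1200 kPa

tan27° = 0.5095, so N_q = e^(π×0.5095)·tan²(58.5°) = 4.957 × 2.663 = 13.2.
N_c = (13.2 − 1)/tan27° = 23.94.
Effective surcharge at the founding depth q = γ·D_f = 19.2 × 2.7 = 51.84 kPa.
q_ult = c·N_c + q·N_q + 0.5·γ·B·N_γ
     = 12 × 23.942 + 51.84 × 13.199 + 0.5 × 19.2 × 2.56 × 9.46
     = 287.31 + 684.24 + 232.49 = 1204 kPa.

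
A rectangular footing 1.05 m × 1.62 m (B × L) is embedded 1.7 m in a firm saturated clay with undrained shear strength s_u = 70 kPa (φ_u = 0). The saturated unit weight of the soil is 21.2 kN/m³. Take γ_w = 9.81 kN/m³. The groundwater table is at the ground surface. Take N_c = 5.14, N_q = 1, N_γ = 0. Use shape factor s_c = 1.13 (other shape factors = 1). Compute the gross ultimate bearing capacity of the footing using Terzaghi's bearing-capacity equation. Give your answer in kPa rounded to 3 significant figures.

q_ult ≈ 426 kPa

Water table at ground surface, so effective unit weight γ' = 21.2 − 9.81 = 11.39 kN/m³ is used throughout; overburden q = 11.39 × 1.7 = 19.363 kPa.
Cohesion term c·N_c·s_c = 70 × 5.14 × 1.13 = 406.57 kPa; surcharge term q·N_q = 19.363 × 1 = 19.363 kPa.
q_ult = 406.57 + 19.363 = 425.94 kPa.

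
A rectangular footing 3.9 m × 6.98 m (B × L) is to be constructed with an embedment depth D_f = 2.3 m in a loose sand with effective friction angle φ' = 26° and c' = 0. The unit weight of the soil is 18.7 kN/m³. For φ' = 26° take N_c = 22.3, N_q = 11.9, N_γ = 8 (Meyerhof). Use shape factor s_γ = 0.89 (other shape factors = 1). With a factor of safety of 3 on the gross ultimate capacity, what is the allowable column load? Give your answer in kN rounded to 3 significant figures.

P_all ≈ 7000 kN

q = γ·D_f = 18.7 × 2.3 = 43.01 kPa.
q·N_q = 43.01 × 11.9 = 511.82 kPa
0.5·γ·B·N_γ·s_γ = 0.5 × 18.7 × 3.9 × 8 × 0.89 = 259.63 kPa
q_ult = 511.82 + 259.63 = 771.45 kPa.
Gross allowable pressure q_all = 771.45 / 3 = 257.15 kPa.
Footing area = 27.222 m², so allowable column load = 257.15 × 27.222 = 7000.1 kN.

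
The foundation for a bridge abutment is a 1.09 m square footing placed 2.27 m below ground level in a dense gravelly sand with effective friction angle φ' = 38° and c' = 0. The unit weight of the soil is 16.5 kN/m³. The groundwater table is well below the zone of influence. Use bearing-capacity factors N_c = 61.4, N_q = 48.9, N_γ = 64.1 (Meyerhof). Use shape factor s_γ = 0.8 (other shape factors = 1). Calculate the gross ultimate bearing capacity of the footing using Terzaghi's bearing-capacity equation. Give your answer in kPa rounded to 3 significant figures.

q = γ·D_f = 16.5 × 2.27 = 37.455 kPa.
q·N_q = 37.455 × 48.9 = 1831.5 kPa
0.5·γ·B·N_γ·s_γ = 0.5 × 16.5 × 1.09 × 64.1 × 0.8 = 461.14 kPa
q_ult = 1831.5 + 461.14 = 2292.7 kPa.

q_ult ≈ 2290 kPa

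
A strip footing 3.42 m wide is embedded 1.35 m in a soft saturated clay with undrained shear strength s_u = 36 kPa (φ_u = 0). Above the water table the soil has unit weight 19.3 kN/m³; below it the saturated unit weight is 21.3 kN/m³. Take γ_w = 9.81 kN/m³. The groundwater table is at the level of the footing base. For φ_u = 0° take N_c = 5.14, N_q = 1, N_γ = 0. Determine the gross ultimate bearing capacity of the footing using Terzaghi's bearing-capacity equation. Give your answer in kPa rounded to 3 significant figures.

q = γ·D_f = 19.3 × 1.35 = 26.055 kPa.
c·N_c = 36 × 5.14 = 185.04 kPa
q·N_q = 26.055 × 1 = 26.055 kPa
q_ult = 185.04 + 26.055 = 211.09 kPa.

q_ult ≈ 211 kPa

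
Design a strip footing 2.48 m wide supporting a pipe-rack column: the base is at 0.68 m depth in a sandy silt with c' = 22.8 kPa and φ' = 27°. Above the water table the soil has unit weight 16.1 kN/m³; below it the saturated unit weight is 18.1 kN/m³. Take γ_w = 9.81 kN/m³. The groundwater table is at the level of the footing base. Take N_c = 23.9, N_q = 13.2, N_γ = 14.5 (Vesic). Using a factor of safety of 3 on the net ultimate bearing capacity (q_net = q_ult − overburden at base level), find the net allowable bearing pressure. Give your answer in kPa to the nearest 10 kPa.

q = γ·D_f = 16.1 × 0.68 = 10.948 kPa.
For the ½γBN_γ term take γ' = 18.1 − 9.81 = 8.29 kN/m³ (soil below base is submerged).
c·N_c = 22.8 × 23.9 = 544.92 kPa
q·N_q = 10.948 × 13.2 = 144.51 kPa
0.5·γ·B·N_γ = 0.5 × 8.29 × 2.48 × 14.5 = 149.05 kPa
q_ult = 544.92 + 144.51 + 149.05 = 838.49 kPa.
q_net = 838.49 − 10.948 = 827.54 kPa.
q_all(net) = 827.54 / 3 = 275.85 kPa.

q_all(net) ≈ 280 kPa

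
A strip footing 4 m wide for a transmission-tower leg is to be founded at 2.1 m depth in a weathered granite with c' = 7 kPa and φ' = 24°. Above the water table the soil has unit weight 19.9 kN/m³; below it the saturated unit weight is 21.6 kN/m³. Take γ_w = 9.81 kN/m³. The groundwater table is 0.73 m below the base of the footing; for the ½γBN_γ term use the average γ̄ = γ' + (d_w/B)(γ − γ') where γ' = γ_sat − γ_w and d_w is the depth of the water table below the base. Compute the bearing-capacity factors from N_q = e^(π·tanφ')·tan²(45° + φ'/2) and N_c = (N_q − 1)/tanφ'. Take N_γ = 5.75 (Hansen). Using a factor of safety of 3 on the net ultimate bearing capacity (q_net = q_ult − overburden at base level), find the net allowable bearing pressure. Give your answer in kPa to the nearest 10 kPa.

q_all(net) ≈ 220 kPa

N_q = e^(π·tan24°)·tan²(57°) = 9.6; N_c = (N_q − 1)/tanφ' = 19.32.
Effective surcharge at the founding depth q = γ·D_f = 19.9 × 2.1 = 41.79 kPa.
With d_w = 0.73 m < B, γ̄ = 11.79 + (0.73/4) × (19.9 − 11.79) = 13.27 kN/m³.
q_ult = c·N_c + q·N_q + 0.5·γ·B·N_γ
     = 7 × 19.324 + 41.79 × 9.6034 + 0.5 × 13.27 × 4 × 5.75
     = 135.26 + 401.33 + 152.61 = 689.2 kPa.
q_net = 689.2 − 41.79 = 647.41 kPa.
q_all(net) = 647.41 / 3 = 215.8 kPa.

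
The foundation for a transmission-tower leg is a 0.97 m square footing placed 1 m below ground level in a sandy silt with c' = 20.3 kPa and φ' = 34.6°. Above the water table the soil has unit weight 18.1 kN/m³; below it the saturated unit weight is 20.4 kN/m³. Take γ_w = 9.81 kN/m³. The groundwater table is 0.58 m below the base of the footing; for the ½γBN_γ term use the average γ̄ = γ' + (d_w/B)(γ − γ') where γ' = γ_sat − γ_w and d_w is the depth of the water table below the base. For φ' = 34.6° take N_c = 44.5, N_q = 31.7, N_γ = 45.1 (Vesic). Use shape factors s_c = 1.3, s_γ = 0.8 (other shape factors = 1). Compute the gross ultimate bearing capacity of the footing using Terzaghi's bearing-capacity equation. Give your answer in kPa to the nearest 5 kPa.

q_ult ≈ 2010 kPa

q = γ·D_f = 18.1 × 1 = 18.1 kPa.
γ' = 10.59 kN/m³; averaging over the depth B below the base, γ̄ = γ' + (d_w/B)(γ − γ') = 15.081 kN/m³.
c·N_c·s_c = 20.3 × 44.5 × 1.3 = 1174.4 kPa
q·N_q = 18.1 × 31.7 = 573.77 kPa
0.5·γ·B·N_γ·s_γ = 0.5 × 15.081 × 0.97 × 45.1 × 0.8 = 263.89 kPa
q_ult = 1174.4 + 573.77 + 263.89 = 2012 kPa.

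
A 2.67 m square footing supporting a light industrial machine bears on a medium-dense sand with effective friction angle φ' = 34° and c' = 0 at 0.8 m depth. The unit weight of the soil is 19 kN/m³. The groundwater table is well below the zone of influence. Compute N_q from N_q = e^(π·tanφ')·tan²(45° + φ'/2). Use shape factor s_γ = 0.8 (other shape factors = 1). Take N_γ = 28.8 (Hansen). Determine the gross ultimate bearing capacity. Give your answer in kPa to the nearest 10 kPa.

q_ult ≈ 1030 kPa

tan34° = 0.6745, so N_q = e^(π×0.6745)·tan²(62°) = 8.323 × 3.537 = 29.44.
Overburden at base level: q = 19 × 0.8 = 15.2 kPa.
Surcharge term q·N_q = 15.2 × 29.44 = 447.48 kPa; self-weight term 0.5·γ·B·N_γ·s_γ = 0.5 × 19 × 2.67 × 28.8 × 0.8 = 584.41 kPa.
q_ult = 447.48 + 584.41 = 1031.9 kPa.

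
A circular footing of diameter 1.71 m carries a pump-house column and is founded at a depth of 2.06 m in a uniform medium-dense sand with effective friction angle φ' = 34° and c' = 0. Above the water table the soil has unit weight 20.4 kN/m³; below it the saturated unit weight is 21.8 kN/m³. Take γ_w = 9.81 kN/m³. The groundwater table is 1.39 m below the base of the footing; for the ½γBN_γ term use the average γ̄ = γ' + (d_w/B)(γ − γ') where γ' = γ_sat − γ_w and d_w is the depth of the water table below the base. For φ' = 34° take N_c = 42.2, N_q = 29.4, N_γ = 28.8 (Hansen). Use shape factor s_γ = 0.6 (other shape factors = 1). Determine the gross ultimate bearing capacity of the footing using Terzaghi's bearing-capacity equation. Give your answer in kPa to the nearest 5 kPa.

Effective surcharge at the founding depth q = γ·D_f = 20.4 × 2.06 = 42.024 kPa.
With d_w = 1.39 m < B, γ̄ = 11.99 + (1.39/1.71) × (20.4 − 11.99) = 18.826 kN/m³.
q_ult = q·N_q + 0.5·γ·B·N_γ·s_γ
     = 42.024 × 29.4 + 0.5 × 18.826 × 1.71 × 28.8 × 0.6
     = 1235.5 + 278.15 = 1513.7 kPa.

q_ult ≈ 1515 kPa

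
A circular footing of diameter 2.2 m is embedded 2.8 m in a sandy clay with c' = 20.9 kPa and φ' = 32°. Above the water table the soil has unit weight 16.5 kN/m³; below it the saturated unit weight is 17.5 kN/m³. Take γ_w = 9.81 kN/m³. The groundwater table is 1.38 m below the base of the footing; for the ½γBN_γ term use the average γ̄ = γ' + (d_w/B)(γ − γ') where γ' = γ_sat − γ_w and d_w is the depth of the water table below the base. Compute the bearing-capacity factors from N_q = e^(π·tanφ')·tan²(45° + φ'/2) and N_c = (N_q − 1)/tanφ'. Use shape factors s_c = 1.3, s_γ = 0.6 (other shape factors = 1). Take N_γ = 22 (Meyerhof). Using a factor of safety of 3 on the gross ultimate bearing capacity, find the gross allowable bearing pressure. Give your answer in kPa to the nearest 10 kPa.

N_q = e^(π·tan32°)·tan²(61°) = 23.18; N_c = (N_q − 1)/tanφ' = 35.49.
Overburden at base level: q = 16.5 × 2.8 = 46.2 kPa.
The water table is 1.38 m below the base (< B = 2.2 m), so the ½γBN_γ term uses γ̄ = γ' + (d_w/B)(γ − γ') = 7.69 + (1.38/2.2)(16.5 − 7.69) = 13.216 kN/m³.
Cohesion term c·N_c·s_c = 20.9 × 35.49 × 1.3 = 964.27 kPa; surcharge term q·N_q = 46.2 × 23.177 = 1070.8 kPa; self-weight term 0.5·γ·B·N_γ·s_γ = 0.5 × 13.216 × 2.2 × 22 × 0.6 = 191.9 kPa.
q_ult = 964.27 + 1070.8 + 191.9 = 2226.9 kPa.
q_all = 2226.9 / 3 = 742.31 kPa.

q_all ≈ 740 kPa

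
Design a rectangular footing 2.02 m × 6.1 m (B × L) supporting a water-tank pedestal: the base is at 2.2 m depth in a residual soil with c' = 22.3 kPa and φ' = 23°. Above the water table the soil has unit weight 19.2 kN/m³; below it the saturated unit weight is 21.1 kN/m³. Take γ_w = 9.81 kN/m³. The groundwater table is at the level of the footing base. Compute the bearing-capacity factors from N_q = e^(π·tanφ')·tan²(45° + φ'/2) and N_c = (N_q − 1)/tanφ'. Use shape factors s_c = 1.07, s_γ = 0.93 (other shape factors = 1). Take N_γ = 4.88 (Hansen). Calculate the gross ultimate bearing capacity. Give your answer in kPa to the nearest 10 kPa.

tan23° = 0.4245, so N_q = e^(π×0.4245)·tan²(56.5°) = 3.794 × 2.283 = 8.66.
N_c = (8.66 − 1)/tan23° = 18.05.
q = γ·D_f = 19.2 × 2.2 = 42.24 kPa.
For the ½γBN_γ term take γ' = 21.1 − 9.81 = 11.29 kN/m³ (soil below base is submerged).
c·N_c·s_c = 22.3 × 18.049 × 1.07 = 430.66 kPa
q·N_q = 42.24 × 8.6612 = 365.85 kPa
0.5·γ·B·N_γ·s_γ = 0.5 × 11.29 × 2.02 × 4.88 × 0.93 = 51.751 kPa
q_ult = 430.66 + 365.85 + 51.751 = 848.26 kPa.

q_ult ≈ 850 kPa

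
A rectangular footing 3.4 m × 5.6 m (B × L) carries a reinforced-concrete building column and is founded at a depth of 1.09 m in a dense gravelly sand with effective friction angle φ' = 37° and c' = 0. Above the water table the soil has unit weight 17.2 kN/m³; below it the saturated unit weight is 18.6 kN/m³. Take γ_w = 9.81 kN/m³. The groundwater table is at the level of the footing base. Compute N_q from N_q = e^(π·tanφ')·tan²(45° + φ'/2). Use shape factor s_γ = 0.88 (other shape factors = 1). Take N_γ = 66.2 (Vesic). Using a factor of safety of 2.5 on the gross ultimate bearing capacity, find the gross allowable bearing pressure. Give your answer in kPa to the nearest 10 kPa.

N_q = e^(π·tan37°)·tan²(63.5°) = 42.92.
Overburden at base level: q = 17.2 × 1.09 = 18.748 kPa.
Below the base the soil is submerged, so the ½γBN_γ term uses γ' = 18.6 − 9.81 = 8.79 kN/m³.
Surcharge term q·N_q = 18.748 × 42.92 = 804.66 kPa; self-weight term 0.5·γ·B·N_γ·s_γ = 0.5 × 8.79 × 3.4 × 66.2 × 0.88 = 870.52 kPa.
q_ult = 804.66 + 870.52 = 1675.2 kPa.
q_all = 1675.2 / 2.5 = 670.07 kPa.

q_all ≈ 670 kPa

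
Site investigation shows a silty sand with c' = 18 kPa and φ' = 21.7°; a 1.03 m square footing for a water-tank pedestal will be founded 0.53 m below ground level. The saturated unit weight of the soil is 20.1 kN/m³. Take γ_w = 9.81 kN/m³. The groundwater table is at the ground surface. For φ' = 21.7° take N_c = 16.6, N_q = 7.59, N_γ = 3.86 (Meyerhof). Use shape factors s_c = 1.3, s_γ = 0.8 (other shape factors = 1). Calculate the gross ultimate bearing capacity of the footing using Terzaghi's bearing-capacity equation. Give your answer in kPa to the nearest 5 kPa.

q_ult ≈ 445 kPa

With the water table at the surface the whole profile is submerged: γ' = 20.1 − 9.81 = 10.29 kN/m³, so q = γ'·D_f = 5.4537 kPa; the same γ' applies in the ½γBN_γ term.
q_ult = c·N_c·s_c + q·N_q + 0.5·γ·B·N_γ·s_γ
     = 18 × 16.6 × 1.3 + 5.4537 × 7.59 + 0.5 × 10.29 × 1.03 × 3.86 × 0.8
     = 388.44 + 41.394 + 16.364 = 446.2 kPa.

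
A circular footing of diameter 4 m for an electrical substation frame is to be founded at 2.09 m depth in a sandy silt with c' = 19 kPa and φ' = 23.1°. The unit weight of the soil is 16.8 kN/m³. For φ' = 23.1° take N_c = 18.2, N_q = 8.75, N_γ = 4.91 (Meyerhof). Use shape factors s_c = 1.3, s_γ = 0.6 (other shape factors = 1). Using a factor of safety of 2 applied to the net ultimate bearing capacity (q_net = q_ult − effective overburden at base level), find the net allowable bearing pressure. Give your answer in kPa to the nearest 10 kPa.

q = γ·D_f = 16.8 × 2.09 = 35.112 kPa.
c·N_c·s_c = 19 × 18.2 × 1.3 = 449.54 kPa
q·N_q = 35.112 × 8.75 = 307.23 kPa
0.5·γ·B·N_γ·s_γ = 0.5 × 16.8 × 4 × 4.91 × 0.6 = 98.986 kPa
q_ult = 449.54 + 307.23 + 98.986 = 855.76 kPa.
Net ultimate: q_net = 855.76 − 35.112 = 820.64 kPa.
q_all(net) = 820.64 / 2 = 410.32 kPa.

q_all(net) ≈ 410 kPa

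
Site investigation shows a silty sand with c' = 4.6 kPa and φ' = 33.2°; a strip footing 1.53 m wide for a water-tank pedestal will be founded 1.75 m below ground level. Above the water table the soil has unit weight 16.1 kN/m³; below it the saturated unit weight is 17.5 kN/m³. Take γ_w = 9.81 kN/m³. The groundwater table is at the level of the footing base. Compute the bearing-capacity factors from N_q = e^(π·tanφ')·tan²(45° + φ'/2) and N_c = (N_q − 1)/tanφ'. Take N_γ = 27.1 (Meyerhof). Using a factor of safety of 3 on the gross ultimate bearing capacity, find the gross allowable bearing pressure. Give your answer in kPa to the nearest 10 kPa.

q_all ≈ 360 kPa

N_q = e^(π·tan33.2°)·tan²(61.6°) = 26.72; N_c = (N_q − 1)/tanφ' = 39.31.
q = γ·D_f = 16.1 × 1.75 = 28.175 kPa.
For the ½γBN_γ term take γ' = 17.5 − 9.81 = 7.69 kN/m³ (soil below base is submerged).
c·N_c = 4.6 × 39.312 = 180.83 kPa
q·N_q = 28.175 × 26.725 = 752.97 kPa
0.5·γ·B·N_γ = 0.5 × 7.69 × 1.53 × 27.1 = 159.43 kPa
q_ult = 180.83 + 752.97 + 159.43 = 1093.2 kPa.
q_all = 1093.2 / 3 = 364.41 kPa.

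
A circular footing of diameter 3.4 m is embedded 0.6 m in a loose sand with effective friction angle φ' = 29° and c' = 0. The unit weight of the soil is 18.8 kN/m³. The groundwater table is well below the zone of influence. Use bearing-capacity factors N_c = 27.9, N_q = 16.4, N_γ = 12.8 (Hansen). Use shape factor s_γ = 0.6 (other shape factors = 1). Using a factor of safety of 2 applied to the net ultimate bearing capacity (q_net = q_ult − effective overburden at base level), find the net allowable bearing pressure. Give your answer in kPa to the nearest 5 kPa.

Overburden at base level: q = 18.8 × 0.6 = 11.28 kPa.
Surcharge term q·N_q = 11.28 × 16.4 = 184.99 kPa; self-weight term 0.5·γ·B·N_γ·s_γ = 0.5 × 18.8 × 3.4 × 12.8 × 0.6 = 245.45 kPa.
q_ult = 184.99 + 245.45 = 430.44 kPa.
Net ultimate: q_net = 430.44 − 11.28 = 419.16 kPa.
q_all(net) = 419.16 / 2 = 209.58 kPa.

q_all(net) ≈ 210 kPa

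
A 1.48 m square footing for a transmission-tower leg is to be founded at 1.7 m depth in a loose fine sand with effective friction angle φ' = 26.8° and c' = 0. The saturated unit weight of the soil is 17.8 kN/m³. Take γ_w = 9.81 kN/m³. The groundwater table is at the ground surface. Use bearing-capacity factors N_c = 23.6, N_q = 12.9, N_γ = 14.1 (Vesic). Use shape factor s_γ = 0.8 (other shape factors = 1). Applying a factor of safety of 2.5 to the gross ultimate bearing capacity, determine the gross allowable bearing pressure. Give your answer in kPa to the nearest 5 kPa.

γ' = 17.8 − 9.81 = 7.99 kN/m³ (submerged throughout). q = 7.99 × 1.7 = 13.583 kPa; the same γ' applies in the ½γBN_γ term.
q·N_q = 13.583 × 12.9 = 175.22 kPa
0.5·γ·B·N_γ·s_γ = 0.5 × 7.99 × 1.48 × 14.1 × 0.8 = 66.694 kPa
q_ult = 175.22 + 66.694 = 241.91 kPa.
q_all = q_ult / FS = 241.91 / 2.5 = 96.766 kPa.

q_all ≈ 95 kPa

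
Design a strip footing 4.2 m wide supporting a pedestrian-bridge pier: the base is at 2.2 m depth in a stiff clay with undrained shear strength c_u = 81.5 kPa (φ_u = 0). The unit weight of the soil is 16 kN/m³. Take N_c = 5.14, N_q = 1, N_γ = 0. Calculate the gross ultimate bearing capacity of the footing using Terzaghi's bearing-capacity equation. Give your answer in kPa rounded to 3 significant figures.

q = γ·D_f = 16 × 2.2 = 35.2 kPa.
c·N_c = 81.5 × 5.14 = 418.91 kPa
q·N_q = 35.2 × 1 = 35.2 kPa
q_ult = 418.91 + 35.2 = 454.11 kPa.

q_ult ≈ 454 kPa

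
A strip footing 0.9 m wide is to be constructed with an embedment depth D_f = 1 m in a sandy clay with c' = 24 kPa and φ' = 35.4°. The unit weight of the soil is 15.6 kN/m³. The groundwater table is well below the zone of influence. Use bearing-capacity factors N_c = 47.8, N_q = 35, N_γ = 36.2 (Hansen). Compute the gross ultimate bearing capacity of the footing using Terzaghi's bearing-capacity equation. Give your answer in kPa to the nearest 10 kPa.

q_ult ≈ 1950 kPa

q = γ·D_f = 15.6 × 1 = 15.6 kPa.
c·N_c = 24 × 47.8 = 1147.2 kPa
q·N_q = 15.6 × 35 = 546 kPa
0.5·γ·B·N_γ = 0.5 × 15.6 × 0.9 × 36.2 = 254.12 kPa
q_ult = 1147.2 + 546 + 254.12 = 1947.3 kPa.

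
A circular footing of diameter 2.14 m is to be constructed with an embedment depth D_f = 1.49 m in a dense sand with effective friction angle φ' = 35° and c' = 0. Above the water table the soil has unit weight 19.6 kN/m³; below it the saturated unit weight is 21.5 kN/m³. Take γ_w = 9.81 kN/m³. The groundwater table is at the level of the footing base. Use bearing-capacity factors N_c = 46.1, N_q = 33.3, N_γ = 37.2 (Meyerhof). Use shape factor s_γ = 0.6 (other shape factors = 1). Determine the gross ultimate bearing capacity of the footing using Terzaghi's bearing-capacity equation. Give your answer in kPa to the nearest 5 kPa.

Overburden at base level: q = 19.6 × 1.49 = 29.204 kPa.
Below the base the soil is submerged, so the ½γBN_γ term uses γ' = 21.5 − 9.81 = 11.69 kN/m³.
Surcharge term q·N_q = 29.204 × 33.3 = 972.49 kPa; self-weight term 0.5·γ·B·N_γ·s_γ = 0.5 × 11.69 × 2.14 × 37.2 × 0.6 = 279.19 kPa.
q_ult = 972.49 + 279.19 = 1251.7 kPa.

q_ult ≈ 1250 kPa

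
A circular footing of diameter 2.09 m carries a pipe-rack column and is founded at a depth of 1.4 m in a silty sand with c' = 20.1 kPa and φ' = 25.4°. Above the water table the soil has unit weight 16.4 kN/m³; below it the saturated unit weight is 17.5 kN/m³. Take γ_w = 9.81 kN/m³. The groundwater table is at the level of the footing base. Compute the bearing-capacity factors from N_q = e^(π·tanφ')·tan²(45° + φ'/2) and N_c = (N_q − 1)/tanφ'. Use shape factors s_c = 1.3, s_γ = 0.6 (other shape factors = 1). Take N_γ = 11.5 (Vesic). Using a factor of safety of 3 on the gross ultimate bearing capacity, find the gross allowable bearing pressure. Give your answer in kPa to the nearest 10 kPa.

q_all ≈ 290 kPa

N_q = e^(π·tan25.4°)·tan²(57.7°) = 11.12; N_c = (N_q − 1)/tanφ' = 21.32.
q = γ·D_f = 16.4 × 1.4 = 22.96 kPa.
For the ½γBN_γ term take γ' = 17.5 − 9.81 = 7.69 kN/m³ (soil below base is submerged).
c·N_c·s_c = 20.1 × 21.317 × 1.3 = 557.01 kPa
q·N_q = 22.96 × 11.122 = 255.36 kPa
0.5·γ·B·N_γ·s_γ = 0.5 × 7.69 × 2.09 × 11.5 × 0.6 = 55.449 kPa
q_ult = 557.01 + 255.36 + 55.449 = 867.82 kPa.
q_all = 867.82 / 3 = 289.27 kPa.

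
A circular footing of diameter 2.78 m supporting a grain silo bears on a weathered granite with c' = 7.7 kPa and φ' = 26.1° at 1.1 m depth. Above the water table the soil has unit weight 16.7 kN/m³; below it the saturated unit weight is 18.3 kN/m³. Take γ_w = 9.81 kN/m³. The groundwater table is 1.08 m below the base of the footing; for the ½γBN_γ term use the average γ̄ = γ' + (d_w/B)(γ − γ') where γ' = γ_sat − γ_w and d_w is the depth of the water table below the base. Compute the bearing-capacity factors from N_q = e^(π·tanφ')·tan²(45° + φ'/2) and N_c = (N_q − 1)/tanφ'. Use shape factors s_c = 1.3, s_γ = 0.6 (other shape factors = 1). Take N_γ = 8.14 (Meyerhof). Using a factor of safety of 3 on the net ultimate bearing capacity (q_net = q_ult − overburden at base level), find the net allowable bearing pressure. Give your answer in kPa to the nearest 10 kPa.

N_q = e^(π·tan26.1°)·tan²(58.05°) = 11.98; N_c = (N_q − 1)/tanφ' = 22.42.
Overburden at base level: q = 16.7 × 1.1 = 18.37 kPa.
The water table is 1.08 m below the base (< B = 2.78 m), so the ½γBN_γ term uses γ̄ = γ' + (d_w/B)(γ − γ') = 8.49 + (1.08/2.78)(16.7 − 8.49) = 11.679 kN/m³.
Cohesion term c·N_c·s_c = 7.7 × 22.416 × 1.3 = 224.38 kPa; surcharge term q·N_q = 18.37 × 11.981 = 220.1 kPa; self-weight term 0.5·γ·B·N_γ·s_γ = 0.5 × 11.679 × 2.78 × 8.14 × 0.6 = 79.289 kPa.
q_ult = 224.38 + 220.1 + 79.289 = 523.77 kPa.
q_net = 523.77 − 18.37 = 505.4 kPa.
q_all(net) = 505.4 / 3 = 168.47 kPa.

q_all(net) ≈ 170 kPa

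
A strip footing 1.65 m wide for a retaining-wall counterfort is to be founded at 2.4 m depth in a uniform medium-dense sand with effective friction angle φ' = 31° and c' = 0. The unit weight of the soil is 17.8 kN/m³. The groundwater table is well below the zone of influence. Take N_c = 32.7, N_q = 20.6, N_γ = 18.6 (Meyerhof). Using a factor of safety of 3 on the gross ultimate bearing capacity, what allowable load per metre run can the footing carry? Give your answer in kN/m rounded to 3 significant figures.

≈ 634 kN/m

q = γ·D_f = 17.8 × 2.4 = 42.72 kPa.
q·N_q = 42.72 × 20.6 = 880.03 kPa
0.5·γ·B·N_γ = 0.5 × 17.8 × 1.65 × 18.6 = 273.14 kPa
q_ult = 880.03 + 273.14 = 1153.2 kPa.
Gross allowable pressure q_all = 1153.2 / 3 = 384.39 kPa.
Allowable wall load = q_all × B = 384.39 × 1.65 = 634.25 kN per metre run.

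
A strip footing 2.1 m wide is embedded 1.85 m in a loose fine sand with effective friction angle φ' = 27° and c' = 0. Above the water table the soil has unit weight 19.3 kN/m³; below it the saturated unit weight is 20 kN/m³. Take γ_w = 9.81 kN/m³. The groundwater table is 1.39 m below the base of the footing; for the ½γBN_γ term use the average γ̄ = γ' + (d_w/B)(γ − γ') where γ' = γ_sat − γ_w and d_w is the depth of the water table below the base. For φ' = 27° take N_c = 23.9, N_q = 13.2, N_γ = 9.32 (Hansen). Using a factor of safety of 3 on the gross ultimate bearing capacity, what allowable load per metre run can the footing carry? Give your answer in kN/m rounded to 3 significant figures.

≈ 441 kN/m

q = γ·D_f = 19.3 × 1.85 = 35.705 kPa.
γ' = 10.19 kN/m³; averaging over the depth B below the base, γ̄ = γ' + (d_w/B)(γ − γ') = 16.22 kN/m³.
q·N_q = 35.705 × 13.2 = 471.31 kPa
0.5·γ·B·N_γ = 0.5 × 16.22 × 2.1 × 9.32 = 158.73 kPa
q_ult = 471.31 + 158.73 = 630.03 kPa.
Gross allowable pressure q_all = 630.03 / 3 = 210.01 kPa.
Allowable wall load = q_all × B = 210.01 × 2.1 = 441.02 kN per metre run.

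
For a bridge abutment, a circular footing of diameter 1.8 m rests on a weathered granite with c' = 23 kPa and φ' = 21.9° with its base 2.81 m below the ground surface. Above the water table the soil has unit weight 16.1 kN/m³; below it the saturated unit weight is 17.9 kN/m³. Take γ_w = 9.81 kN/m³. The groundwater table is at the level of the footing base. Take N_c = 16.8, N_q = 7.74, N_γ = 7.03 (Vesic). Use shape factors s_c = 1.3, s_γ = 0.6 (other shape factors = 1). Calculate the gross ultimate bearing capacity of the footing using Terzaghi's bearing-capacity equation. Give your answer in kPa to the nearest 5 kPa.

q_ult ≈ 885 kPa

Effective surcharge at the founding depth q = γ·D_f = 16.1 × 2.81 = 45.241 kPa.
The water table coincides with the base, so in the self-weight term γ → γ' = 8.09 kN/m³.
q_ult = c·N_c·s_c + q·N_q + 0.5·γ·B·N_γ·s_γ
     = 23 × 16.8 × 1.3 + 45.241 × 7.74 + 0.5 × 8.09 × 1.8 × 7.03 × 0.6
     = 502.32 + 350.17 + 30.711 = 883.2 kPa.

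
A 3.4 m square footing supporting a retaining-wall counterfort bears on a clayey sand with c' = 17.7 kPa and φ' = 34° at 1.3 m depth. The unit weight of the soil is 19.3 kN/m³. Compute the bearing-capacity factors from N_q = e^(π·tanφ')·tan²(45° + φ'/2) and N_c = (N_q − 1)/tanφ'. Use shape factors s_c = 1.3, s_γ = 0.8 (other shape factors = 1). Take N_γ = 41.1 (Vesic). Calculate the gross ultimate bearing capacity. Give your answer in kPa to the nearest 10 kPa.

tan34° = 0.6745, so N_q = e^(π×0.6745)·tan²(62°) = 8.323 × 3.537 = 29.44.
N_c = (29.44 − 1)/tan34° = 42.16.
Overburden at base level: q = 19.3 × 1.3 = 25.09 kPa.
Cohesion term c·N_c·s_c = 17.7 × 42.164 × 1.3 = 970.19 kPa; surcharge term q·N_q = 25.09 × 29.44 = 738.64 kPa; self-weight term 0.5·γ·B·N_γ·s_γ = 0.5 × 19.3 × 3.4 × 41.1 × 0.8 = 1078.8 kPa.
q_ult = 970.19 + 738.64 + 1078.8 = 2787.6 kPa.

q_ult ≈ 2790 kPa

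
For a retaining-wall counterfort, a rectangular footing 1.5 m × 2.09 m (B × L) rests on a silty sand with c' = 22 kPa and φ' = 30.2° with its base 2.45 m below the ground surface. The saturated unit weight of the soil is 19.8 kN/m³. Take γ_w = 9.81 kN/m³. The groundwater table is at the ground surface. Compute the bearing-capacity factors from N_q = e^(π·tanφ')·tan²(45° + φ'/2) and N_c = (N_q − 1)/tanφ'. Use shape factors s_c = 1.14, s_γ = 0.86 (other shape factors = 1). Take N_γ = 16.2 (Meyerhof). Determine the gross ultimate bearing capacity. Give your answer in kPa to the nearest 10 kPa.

tan30.2° = 0.582, so N_q = e^(π×0.582)·tan²(60.1°) = 6.224 × 3.024 = 18.82.
N_c = (18.82 − 1)/tan30.2° = 30.62.
Water table at ground surface, so effective unit weight γ' = 19.8 − 9.81 = 9.99 kN/m³ is used throughout; overburden q = 9.99 × 2.45 = 24.476 kPa; the same γ' applies in the ½γBN_γ term.
Cohesion term c·N_c·s_c = 22 × 30.625 × 1.14 = 768.07 kPa; surcharge term q·N_q = 24.476 × 18.824 = 460.73 kPa; self-weight term 0.5·γ·B·N_γ·s_γ = 0.5 × 9.99 × 1.5 × 16.2 × 0.86 = 104.39 kPa.
q_ult = 768.07 + 460.73 + 104.39 = 1333.2 kPa.

q_ult ≈ 1330 kPa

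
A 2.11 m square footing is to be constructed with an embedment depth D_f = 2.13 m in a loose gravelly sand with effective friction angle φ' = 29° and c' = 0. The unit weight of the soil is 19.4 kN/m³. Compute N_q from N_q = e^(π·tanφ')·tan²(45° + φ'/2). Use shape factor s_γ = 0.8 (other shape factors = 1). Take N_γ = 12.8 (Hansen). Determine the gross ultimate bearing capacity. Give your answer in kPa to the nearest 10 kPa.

tan29° = 0.5543, so N_q = e^(π×0.5543)·tan²(59.5°) = 5.705 × 2.882 = 16.44.
Overburden at base level: q = 19.4 × 2.13 = 41.322 kPa.
Surcharge term q·N_q = 41.322 × 16.443 = 679.47 kPa; self-weight term 0.5·γ·B·N_γ·s_γ = 0.5 × 19.4 × 2.11 × 12.8 × 0.8 = 209.58 kPa.
q_ult = 679.47 + 209.58 = 889.05 kPa.

q_ult ≈ 890 kPa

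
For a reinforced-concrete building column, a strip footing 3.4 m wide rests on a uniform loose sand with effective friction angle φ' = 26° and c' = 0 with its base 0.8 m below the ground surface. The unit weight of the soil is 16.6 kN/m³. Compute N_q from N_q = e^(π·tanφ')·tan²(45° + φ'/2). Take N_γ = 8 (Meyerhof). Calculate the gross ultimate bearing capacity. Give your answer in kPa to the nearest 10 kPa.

q_ult ≈ 380 kPa

tan26° = 0.4877, so N_q = e^(π×0.4877)·tan²(58°) = 4.629 × 2.561 = 11.85.
Overburden at base level: q = 16.6 × 0.8 = 13.28 kPa.
Surcharge term q·N_q = 13.28 × 11.854 = 157.42 kPa; self-weight term 0.5·γ·B·N_γ = 0.5 × 16.6 × 3.4 × 8 = 225.76 kPa.
q_ult = 157.42 + 225.76 = 383.18 kPa.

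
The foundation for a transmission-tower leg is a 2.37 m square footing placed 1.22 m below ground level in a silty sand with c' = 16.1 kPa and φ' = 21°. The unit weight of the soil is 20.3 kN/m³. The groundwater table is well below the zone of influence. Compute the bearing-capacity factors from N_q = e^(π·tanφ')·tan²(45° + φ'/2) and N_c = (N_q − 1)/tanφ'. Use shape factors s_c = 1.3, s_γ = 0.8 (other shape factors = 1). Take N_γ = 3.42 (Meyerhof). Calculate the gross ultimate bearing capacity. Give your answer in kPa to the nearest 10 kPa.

q_ult ≈ 570 kPa

tan21° = 0.3839, so N_q = e^(π×0.3839)·tan²(55.5°) = 3.34 × 2.117 = 7.07.
N_c = (7.07 − 1)/tan21° = 15.81.
Effective surcharge at the founding depth q = γ·D_f = 20.3 × 1.22 = 24.766 kPa.
q_ult = c·N_c·s_c + q·N_q + 0.5·γ·B·N_γ·s_γ
     = 16.1 × 15.815 × 1.3 + 24.766 × 7.0708 + 0.5 × 20.3 × 2.37 × 3.42 × 0.8
     = 331.01 + 175.11 + 65.816 = 571.94 kPa.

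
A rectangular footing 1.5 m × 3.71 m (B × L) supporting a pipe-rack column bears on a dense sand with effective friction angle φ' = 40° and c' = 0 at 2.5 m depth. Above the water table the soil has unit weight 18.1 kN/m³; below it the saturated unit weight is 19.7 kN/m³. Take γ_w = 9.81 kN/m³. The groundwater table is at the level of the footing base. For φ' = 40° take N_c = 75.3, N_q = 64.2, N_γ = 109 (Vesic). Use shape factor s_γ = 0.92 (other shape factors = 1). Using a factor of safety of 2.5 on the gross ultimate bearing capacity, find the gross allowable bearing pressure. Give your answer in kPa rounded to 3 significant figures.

q_all ≈ 1460 kPa

Effective surcharge at the founding depth q = γ·D_f = 18.1 × 2.5 = 45.25 kPa.
The water table coincides with the base, so in the self-weight term γ → γ' = 9.89 kN/m³.
q_ult = q·N_q + 0.5·γ·B·N_γ·s_γ
     = 45.25 × 64.2 + 0.5 × 9.89 × 1.5 × 109 × 0.92
     = 2905.1 + 743.83 = 3648.9 kPa.
q_all = 3648.9 / 2.5 = 1459.6 kPa.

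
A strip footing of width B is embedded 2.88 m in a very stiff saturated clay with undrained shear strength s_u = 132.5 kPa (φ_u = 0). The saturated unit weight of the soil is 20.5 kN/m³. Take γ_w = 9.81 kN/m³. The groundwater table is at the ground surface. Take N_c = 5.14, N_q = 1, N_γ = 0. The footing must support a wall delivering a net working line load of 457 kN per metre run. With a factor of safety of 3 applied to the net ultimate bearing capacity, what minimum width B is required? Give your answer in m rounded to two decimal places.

Water table at ground surface, so effective unit weight γ' = 20.5 − 9.81 = 10.69 kN/m³ is used throughout; overburden q = 10.69 × 2.88 = 30.787 kPa.
Cohesion term c·N_c = 132.5 × 5.14 = 681.05 kPa; surcharge term q·N_q = 30.787 × 1 = 30.787 kPa.
q_ult = 681.05 + 30.787 = 711.84 kPa.
For φ = 0 the ½γBN_γ term vanishes, so q_ult is independent of B. q_net = 711.84 − 30.787 = 681.05 kPa; q_all(net) = 681.05/3 = 227.02 kPa.
Required width B = w / q_all(net) = 457 / 227.02 = 2.013 m.

B = 2.01 m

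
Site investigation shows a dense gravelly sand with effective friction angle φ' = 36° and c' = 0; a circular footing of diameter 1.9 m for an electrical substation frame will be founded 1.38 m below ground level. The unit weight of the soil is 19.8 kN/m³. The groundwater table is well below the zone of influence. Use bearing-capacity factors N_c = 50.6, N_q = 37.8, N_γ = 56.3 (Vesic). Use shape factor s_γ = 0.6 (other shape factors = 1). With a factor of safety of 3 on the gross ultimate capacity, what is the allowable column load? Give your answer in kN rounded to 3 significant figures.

P_all ≈ 1580 kN

Overburden at base level: q = 19.8 × 1.38 = 27.324 kPa.
Surcharge term q·N_q = 27.324 × 37.8 = 1032.8 kPa; self-weight term 0.5·γ·B·N_γ·s_γ = 0.5 × 19.8 × 1.9 × 56.3 × 0.6 = 635.4 kPa.
q_ult = 1032.8 + 635.4 = 1668.2 kPa.
Gross allowable pressure q_all = 1668.2 / 3 = 556.08 kPa.
Footing area = 2.8353 m², so allowable column load = 556.08 × 2.8353 = 1576.7 kN.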